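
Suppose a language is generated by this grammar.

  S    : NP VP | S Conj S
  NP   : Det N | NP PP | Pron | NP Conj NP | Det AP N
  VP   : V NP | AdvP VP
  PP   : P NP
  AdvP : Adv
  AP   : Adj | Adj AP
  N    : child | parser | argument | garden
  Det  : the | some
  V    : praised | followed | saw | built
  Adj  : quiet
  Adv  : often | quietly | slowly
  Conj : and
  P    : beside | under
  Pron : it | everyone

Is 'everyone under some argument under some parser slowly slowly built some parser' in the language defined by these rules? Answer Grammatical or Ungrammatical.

S
  NP
    NP
      Pron: everyone
    PP
      P: under
      NP
        NP
          Det: some
          N: argument
        PP
          P: under
          NP
            Det: some
            N: parser
  VP
    AdvP
      Adv: slowly
    VP
      AdvP
        Adv: slowly
      VP
        V: built
        NP
          Det: some
          N: parser
Each bracket corresponds to one application of a listed rule, so the string is derivable from S.

Grammatical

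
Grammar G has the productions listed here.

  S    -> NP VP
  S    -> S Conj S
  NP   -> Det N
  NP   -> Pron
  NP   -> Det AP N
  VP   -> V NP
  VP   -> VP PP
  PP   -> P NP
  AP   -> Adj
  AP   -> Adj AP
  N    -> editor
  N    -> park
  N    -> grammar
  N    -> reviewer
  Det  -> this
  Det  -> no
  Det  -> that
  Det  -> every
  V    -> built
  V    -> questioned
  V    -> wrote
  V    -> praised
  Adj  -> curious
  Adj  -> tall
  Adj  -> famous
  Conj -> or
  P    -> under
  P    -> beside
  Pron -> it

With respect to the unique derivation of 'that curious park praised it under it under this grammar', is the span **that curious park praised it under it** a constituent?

[S [NP [Det that] [AP [Adj curious]] [N park]] [VP [VP [VP [V praised] [NP [Pron it]]] [PP [P under] [NP [Pron it]]]] [PP [P under] [NP [Det this] [N grammar]]]]]
The smallest constituent containing 'that curious park praised it under it' is the S spanning 'that curious park praised it under it under this grammar'; no single node in the tree dominates exactly the given words.

No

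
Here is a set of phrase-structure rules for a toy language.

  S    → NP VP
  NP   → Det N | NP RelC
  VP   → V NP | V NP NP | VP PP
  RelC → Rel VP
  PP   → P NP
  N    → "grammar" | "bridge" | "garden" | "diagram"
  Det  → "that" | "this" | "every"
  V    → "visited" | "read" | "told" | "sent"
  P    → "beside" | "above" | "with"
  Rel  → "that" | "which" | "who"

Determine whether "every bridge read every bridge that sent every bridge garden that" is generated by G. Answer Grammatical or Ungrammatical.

An N word can never sit immediately before an N word in any string this grammar generates, so the substring 'bridge garden' rules out a derivation.

Ungrammatical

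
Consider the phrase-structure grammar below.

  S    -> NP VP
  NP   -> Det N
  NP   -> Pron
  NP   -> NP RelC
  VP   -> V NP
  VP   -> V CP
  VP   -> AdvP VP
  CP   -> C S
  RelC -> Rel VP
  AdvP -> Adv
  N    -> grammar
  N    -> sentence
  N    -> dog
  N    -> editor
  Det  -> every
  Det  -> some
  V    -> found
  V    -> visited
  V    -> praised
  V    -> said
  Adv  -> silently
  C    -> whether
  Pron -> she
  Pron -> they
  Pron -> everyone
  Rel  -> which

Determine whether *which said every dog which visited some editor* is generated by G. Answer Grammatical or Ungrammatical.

For S → NP VP, no prefix of the string parses as an NP.

Ungrammatical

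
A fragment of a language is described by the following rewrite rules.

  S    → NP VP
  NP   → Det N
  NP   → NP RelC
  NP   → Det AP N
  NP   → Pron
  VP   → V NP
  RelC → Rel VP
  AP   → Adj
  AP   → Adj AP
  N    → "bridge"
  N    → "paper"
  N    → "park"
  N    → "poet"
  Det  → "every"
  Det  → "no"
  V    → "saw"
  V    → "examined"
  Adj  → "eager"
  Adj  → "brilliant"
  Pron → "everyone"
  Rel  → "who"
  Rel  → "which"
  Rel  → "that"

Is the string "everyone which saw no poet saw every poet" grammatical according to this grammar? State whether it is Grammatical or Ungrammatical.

Grammatical

S
  NP
    NP
      Pron: everyone
    RelC
      Rel: which
      VP
        V: saw
        NP
          Det: no
          N: poet
  VP
    V: saw
    NP
      Det: every
      N: poet
Each bracket corresponds to one application of a listed rule, so the string is derivable from S.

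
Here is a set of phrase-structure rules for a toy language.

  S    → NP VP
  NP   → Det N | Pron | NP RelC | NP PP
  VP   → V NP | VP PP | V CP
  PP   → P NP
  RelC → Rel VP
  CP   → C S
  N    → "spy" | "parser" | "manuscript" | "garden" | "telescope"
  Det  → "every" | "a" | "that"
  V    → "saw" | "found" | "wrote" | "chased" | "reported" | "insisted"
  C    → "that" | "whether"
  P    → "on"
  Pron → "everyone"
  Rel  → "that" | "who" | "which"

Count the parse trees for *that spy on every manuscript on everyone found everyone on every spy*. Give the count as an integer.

4

Two of the 4 distinct bracketings:
[S [NP [NP [Det that] [N spy]] [PP [P on] [NP [NP [Det every] [N manuscript]] [PP [P on] [NP [Pron everyone]]]]]] [VP [V found] [NP [NP [Pron everyone]] [PP [P on] [NP [Det every] [N spy]]]]]]
[S [NP [NP [Det that] [N spy]] [PP [P on] [NP [NP [Det every] [N manuscript]] [PP [P on] [NP [Pron everyone]]]]]] [VP [VP [V found] [NP [Pron everyone]]] [PP [P on] [NP [Det every] [N spy]]]]]
The difference turns on whether VP → VP PP is used at the relevant span, versus an alternative expansion of VP.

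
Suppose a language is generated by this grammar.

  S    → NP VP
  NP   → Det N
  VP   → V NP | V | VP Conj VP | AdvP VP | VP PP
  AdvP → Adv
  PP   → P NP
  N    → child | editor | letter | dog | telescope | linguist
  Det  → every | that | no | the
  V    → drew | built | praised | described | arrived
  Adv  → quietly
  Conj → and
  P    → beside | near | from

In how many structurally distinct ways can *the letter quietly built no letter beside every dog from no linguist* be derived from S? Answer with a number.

Two of the 3 distinct bracketings:
[S [NP [Det the] [N letter]] [VP [AdvP [Adv quietly]] [VP [VP [VP [V built] [NP [Det no] [N letter]]] [PP [P beside] [NP [Det every] [N dog]]]] [PP [P from] [NP [Det no] [N linguist]]]]]]
[S [NP [Det the] [N letter]] [VP [VP [AdvP [Adv quietly]] [VP [VP [V built] [NP [Det no] [N letter]]] [PP [P beside] [NP [Det every] [N dog]]]]] [PP [P from] [NP [Det no] [N linguist]]]]]
The trees differ in how a recursive rule is bracketed over the same span.

3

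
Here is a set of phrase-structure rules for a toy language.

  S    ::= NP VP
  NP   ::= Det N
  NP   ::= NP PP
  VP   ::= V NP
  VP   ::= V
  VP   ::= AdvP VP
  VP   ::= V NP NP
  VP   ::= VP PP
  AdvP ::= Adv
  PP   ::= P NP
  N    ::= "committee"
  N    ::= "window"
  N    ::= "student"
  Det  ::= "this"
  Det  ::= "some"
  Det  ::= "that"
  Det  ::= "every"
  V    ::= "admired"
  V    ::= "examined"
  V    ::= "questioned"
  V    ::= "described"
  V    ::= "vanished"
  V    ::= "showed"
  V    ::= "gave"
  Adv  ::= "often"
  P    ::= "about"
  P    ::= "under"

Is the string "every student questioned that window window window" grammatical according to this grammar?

An N word can never sit immediately before an N word in any string this grammar generates, so the substring 'window window' rules out a derivation.

Ungrammatical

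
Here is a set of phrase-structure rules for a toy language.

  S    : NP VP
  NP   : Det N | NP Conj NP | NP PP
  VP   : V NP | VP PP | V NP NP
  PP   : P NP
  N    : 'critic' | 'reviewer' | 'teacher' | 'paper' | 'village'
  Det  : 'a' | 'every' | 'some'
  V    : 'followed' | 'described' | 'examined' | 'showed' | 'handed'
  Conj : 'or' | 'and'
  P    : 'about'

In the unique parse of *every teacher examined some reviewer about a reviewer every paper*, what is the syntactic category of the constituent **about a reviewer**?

PP

S
  NP
    Det: every
    N: teacher
  VP
    V: examined
    NP
      NP
        Det: some
        N: reviewer
      PP
        P: about
        NP
          Det: a
          N: reviewer
    NP
      Det: every
      N: paper
The span 'about a reviewer' is the PP node built by PP → P NP.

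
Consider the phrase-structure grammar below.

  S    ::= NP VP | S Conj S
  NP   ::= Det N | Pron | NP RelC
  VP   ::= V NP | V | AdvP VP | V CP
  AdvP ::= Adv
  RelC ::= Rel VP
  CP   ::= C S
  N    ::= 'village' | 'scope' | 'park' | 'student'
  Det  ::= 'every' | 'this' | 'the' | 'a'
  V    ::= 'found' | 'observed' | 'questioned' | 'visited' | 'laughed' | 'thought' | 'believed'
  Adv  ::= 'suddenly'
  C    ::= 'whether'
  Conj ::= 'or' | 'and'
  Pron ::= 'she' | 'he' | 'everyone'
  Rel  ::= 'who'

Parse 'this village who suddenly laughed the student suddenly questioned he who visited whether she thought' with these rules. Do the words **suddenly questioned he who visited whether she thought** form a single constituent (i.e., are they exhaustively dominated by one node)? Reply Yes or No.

Yes

[S [NP [NP [Det this] [N village]] [RelC [Rel who] [VP [AdvP [Adv suddenly]] [VP [V laughed] [NP [Det the] [N student]]]]]] [VP [AdvP [Adv suddenly]] [VP [V questioned] [NP [NP [Pron he]] [RelC [Rel who] [VP [V visited] [CP [C whether] [S [NP [Pron she]] [VP [V thought]]]]]]]]]]
The words 'suddenly questioned he who visited whether she thought' are exhaustively dominated by a single VP node (built by VP → AdvP VP), so they form a constituent.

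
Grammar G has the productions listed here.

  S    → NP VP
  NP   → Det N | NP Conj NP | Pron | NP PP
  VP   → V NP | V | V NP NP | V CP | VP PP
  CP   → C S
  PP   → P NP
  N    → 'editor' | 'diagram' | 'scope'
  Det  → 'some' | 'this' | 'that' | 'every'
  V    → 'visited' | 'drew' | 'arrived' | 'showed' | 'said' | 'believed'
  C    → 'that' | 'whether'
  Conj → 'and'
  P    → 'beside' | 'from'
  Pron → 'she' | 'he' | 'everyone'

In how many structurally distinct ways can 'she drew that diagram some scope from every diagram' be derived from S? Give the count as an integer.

The two bracketings:
[S [NP [Pron she]] [VP [V drew] [NP [Det that] [N diagram]] [NP [NP [Det some] [N scope]] [PP [P from] [NP [Det every] [N diagram]]]]]]
[S [NP [Pron she]] [VP [VP [V drew] [NP [Det that] [N diagram]] [NP [Det some] [N scope]]] [PP [P from] [NP [Det every] [N diagram]]]]]
The difference turns on whether NP → NP PP is used at the relevant span, versus an alternative expansion of NP.

2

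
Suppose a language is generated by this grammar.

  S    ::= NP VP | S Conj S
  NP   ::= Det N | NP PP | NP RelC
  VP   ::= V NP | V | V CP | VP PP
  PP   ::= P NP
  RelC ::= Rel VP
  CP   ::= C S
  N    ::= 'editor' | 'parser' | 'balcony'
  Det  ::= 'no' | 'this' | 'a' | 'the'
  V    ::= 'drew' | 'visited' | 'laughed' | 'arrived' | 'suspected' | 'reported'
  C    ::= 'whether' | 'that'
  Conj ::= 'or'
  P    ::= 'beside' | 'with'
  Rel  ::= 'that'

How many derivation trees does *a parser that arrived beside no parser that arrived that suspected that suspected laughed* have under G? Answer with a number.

Two of the 8 distinct bracketings:
[S [NP [NP [NP [Det a] [N parser]] [RelC [Rel that] [VP [V arrived]]]] [PP [P beside] [NP [NP [NP [NP [Det no] [N parser]] [RelC [Rel that] [VP [V arrived]]]] [RelC [Rel that] [VP [V suspected]]]] [RelC [Rel that] [VP [V suspected]]]]]] [VP [V laughed]]]
[S [NP [NP [Det a] [N parser]] [RelC [Rel that] [VP [VP [V arrived]] [PP [P beside] [NP [NP [NP [NP [Det no] [N parser]] [RelC [Rel that] [VP [V arrived]]]] [RelC [Rel that] [VP [V suspected]]]] [RelC [Rel that] [VP [V suspected]]]]]]]] [VP [V laughed]]]
The difference turns on whether NP → NP PP is used at the relevant span, versus an alternative expansion of NP.

8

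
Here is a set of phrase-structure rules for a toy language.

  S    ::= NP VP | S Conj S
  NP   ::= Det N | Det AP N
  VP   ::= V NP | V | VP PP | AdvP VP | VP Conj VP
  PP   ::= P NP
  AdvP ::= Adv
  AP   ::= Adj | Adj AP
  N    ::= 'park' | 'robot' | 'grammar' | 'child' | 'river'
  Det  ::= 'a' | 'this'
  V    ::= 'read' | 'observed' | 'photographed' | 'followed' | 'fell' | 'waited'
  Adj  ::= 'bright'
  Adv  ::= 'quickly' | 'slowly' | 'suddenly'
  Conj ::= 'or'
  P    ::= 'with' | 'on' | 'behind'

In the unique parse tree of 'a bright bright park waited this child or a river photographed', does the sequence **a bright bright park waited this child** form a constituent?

Yes

[S [S [NP [Det a] [AP [Adj bright] [AP [Adj bright]]] [N park]] [VP [V waited] [NP [Det this] [N child]]]] [Conj or] [S [NP [Det a] [N river]] [VP [V photographed]]]]
The words 'a bright bright park waited this child' are exhaustively dominated by a single S node (built by S → NP VP), so they form a constituent.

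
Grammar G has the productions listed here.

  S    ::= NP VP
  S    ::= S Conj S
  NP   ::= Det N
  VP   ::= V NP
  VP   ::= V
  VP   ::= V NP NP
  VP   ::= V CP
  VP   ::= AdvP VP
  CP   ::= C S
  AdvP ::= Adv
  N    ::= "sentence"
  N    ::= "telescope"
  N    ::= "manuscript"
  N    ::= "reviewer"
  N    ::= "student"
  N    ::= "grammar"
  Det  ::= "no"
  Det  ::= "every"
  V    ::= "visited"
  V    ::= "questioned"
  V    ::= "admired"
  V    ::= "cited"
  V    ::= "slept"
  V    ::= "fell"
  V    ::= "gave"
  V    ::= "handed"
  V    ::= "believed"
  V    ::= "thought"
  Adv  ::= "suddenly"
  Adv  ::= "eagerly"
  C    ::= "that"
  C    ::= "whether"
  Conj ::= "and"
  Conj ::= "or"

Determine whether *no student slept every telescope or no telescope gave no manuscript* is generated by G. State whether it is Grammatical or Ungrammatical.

Grammatical

[S [S [NP [Det no] [N student]] [VP [V slept] [NP [Det every] [N telescope]]]] [Conj or] [S [NP [Det no] [N telescope]] [VP [V gave] [NP [Det no] [N manuscript]]]]]
Every word is introduced by a lexical rule and the phrasal rules combine the resulting categories into a single S.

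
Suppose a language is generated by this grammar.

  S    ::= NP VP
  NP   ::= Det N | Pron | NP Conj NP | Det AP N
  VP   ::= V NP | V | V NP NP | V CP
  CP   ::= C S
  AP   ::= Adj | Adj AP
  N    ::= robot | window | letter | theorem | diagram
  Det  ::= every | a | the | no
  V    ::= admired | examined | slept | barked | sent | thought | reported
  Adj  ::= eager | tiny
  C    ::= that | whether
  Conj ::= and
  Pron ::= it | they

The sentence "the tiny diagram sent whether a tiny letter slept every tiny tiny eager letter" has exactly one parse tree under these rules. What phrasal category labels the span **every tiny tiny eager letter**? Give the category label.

NP

S
  NP
    Det: the
    AP
      Adj: tiny
    N: diagram
  VP
    V: sent
    CP
      C: whether
      S
        NP
          Det: a
          AP
            Adj: tiny
          N: letter
        VP
          V: slept
          NP
            Det: every
            AP
              Adj: tiny
              AP
                Adj: tiny
                AP
                  Adj: eager
            N: letter
The span 'every tiny tiny eager letter' is the NP node built by NP → Det AP N.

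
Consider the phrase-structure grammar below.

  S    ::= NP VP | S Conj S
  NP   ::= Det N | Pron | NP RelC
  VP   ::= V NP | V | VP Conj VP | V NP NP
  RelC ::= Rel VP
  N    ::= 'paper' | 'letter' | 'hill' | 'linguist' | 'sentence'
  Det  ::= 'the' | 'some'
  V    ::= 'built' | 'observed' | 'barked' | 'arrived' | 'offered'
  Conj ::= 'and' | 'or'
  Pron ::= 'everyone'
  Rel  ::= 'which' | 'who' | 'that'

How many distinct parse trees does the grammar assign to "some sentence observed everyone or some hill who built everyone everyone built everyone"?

[S [S [NP [Det some] [N sentence]] [VP [V observed] [NP [Pron everyone]]]] [Conj or] [S [NP [NP [Det some] [N hill]] [RelC [Rel who] [VP [V built] [NP [Pron everyone]] [NP [Pron everyone]]]]] [VP [V built] [NP [Pron everyone]]]]]
No rule offers an alternative attachment or grouping for any span, so this is the only derivation.

1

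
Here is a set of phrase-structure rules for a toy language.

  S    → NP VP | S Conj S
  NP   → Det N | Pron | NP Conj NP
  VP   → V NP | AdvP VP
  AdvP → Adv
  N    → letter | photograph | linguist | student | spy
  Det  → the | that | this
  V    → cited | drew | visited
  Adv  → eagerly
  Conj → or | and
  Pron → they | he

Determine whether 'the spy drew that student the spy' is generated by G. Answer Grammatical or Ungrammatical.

Ungrammatical

An N word can never sit immediately before a Det word in any string this grammar generates, so the substring 'student the' rules out a derivation.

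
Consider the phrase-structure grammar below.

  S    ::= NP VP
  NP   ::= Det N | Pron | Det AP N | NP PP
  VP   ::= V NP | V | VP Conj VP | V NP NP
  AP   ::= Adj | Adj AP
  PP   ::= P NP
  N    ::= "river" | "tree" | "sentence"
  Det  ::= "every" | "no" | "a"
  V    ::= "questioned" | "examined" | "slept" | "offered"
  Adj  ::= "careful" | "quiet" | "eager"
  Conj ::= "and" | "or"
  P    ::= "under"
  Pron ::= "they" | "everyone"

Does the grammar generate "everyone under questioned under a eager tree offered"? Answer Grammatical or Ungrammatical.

A P word can never sit immediately before a V word in any string this grammar generates, so the substring 'under questioned' rules out a derivation.

Ungrammatical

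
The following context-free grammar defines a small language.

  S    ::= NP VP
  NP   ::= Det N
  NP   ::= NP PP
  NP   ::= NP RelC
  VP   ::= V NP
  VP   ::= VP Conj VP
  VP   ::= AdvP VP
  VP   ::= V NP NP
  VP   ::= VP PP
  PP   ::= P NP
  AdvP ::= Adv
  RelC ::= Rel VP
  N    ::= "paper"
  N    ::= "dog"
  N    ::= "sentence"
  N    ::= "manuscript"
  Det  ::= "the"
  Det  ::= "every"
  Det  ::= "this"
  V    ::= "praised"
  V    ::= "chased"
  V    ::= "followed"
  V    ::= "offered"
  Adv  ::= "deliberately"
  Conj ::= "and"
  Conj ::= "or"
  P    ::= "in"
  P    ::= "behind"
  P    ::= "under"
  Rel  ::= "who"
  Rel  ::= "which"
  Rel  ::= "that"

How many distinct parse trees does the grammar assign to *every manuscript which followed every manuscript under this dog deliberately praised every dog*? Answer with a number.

Two of the 3 distinct bracketings:
[S [NP [NP [NP [Det every] [N manuscript]] [RelC [Rel which] [VP [V followed] [NP [Det every] [N manuscript]]]]] [PP [P under] [NP [Det this] [N dog]]]] [VP [AdvP [Adv deliberately]] [VP [V praised] [NP [Det every] [N dog]]]]]
[S [NP [NP [Det every] [N manuscript]] [RelC [Rel which] [VP [V followed] [NP [NP [Det every] [N manuscript]] [PP [P under] [NP [Det this] [N dog]]]]]]] [VP [AdvP [Adv deliberately]] [VP [V praised] [NP [Det every] [N dog]]]]]
The trees differ in how a recursive rule is bracketed over the same span.

3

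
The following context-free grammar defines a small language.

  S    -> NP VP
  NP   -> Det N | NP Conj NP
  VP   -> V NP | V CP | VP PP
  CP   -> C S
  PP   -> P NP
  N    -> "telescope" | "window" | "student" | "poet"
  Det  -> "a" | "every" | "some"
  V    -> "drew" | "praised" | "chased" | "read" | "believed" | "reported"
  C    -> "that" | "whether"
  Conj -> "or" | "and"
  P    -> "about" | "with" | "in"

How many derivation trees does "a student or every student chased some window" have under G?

1

[S [NP [NP [Det a] [N student]] [Conj or] [NP [Det every] [N student]]] [VP [V chased] [NP [Det some] [N window]]]]
No rule offers an alternative attachment or grouping for any span, so this is the only derivation.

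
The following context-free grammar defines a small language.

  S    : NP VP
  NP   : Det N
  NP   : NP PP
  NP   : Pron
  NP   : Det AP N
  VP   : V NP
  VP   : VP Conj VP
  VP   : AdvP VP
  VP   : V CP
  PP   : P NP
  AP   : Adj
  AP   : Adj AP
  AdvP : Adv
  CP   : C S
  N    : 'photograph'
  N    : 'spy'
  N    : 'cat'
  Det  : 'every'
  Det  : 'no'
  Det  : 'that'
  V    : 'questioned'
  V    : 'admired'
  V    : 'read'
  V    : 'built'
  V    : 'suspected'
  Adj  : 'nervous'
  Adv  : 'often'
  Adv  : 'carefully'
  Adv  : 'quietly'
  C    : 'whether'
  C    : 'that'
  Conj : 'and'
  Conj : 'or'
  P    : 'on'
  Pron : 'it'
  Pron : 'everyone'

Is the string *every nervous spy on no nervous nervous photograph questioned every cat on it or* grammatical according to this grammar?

For S → NP VP, every NP-prefix leaves a non-VP remainder: after 'every nervous spy' the remainder is not a VP; after 'every nervous spy on no nervous nervous photograph' the remainder is not a VP.

Ungrammatical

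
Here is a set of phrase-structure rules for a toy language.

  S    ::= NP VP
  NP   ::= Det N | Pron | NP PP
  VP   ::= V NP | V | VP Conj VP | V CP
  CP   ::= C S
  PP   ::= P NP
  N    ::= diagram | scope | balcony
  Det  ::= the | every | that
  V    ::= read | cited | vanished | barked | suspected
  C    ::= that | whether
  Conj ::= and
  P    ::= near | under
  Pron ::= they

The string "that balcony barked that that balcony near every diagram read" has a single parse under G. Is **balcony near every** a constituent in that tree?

No

[S [NP [Det that] [N balcony]] [VP [V barked] [CP [C that] [S [NP [NP [Det that] [N balcony]] [PP [P near] [NP [Det every] [N diagram]]]] [VP [V read]]]]]]
The smallest constituent containing 'balcony near every' is the NP spanning 'that balcony near every diagram'; no single node in the tree dominates exactly the given words.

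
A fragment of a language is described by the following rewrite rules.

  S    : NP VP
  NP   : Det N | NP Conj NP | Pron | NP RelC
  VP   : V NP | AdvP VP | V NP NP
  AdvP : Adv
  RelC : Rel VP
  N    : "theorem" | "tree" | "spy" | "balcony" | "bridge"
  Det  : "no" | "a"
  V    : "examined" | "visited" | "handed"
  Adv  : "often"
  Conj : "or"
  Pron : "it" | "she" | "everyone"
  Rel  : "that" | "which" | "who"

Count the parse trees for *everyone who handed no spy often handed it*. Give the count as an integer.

1

[S [NP [NP [Pron everyone]] [RelC [Rel who] [VP [V handed] [NP [Det no] [N spy]]]]] [VP [AdvP [Adv often]] [VP [V handed] [NP [Pron it]]]]]
No rule offers an alternative attachment or grouping for any span, so this is the only derivation.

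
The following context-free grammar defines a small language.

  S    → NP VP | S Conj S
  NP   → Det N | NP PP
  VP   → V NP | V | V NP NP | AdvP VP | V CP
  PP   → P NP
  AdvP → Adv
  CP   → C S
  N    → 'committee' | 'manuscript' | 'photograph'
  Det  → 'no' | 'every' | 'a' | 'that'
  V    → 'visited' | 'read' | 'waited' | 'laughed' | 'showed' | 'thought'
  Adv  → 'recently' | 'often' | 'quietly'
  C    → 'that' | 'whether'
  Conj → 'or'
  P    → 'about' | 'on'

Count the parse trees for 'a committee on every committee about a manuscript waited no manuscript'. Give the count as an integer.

The two bracketings:
[S [NP [NP [Det a] [N committee]] [PP [P on] [NP [NP [Det every] [N committee]] [PP [P about] [NP [Det a] [N manuscript]]]]]] [VP [V waited] [NP [Det no] [N manuscript]]]]
[S [NP [NP [NP [Det a] [N committee]] [PP [P on] [NP [Det every] [N committee]]]] [PP [P about] [NP [Det a] [N manuscript]]]] [VP [V waited] [NP [Det no] [N manuscript]]]]
The trees differ in how a recursive rule is bracketed over the same span.

2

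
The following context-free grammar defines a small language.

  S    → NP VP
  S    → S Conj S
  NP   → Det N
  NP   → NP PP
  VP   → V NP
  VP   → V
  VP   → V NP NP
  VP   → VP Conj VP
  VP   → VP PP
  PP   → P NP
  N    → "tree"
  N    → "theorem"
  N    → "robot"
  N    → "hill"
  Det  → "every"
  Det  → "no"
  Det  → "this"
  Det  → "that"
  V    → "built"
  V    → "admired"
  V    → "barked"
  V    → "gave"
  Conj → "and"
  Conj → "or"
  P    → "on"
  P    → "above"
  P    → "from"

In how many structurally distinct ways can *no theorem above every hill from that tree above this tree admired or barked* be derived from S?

Two of the 5 distinct bracketings:
[S [NP [NP [Det no] [N theorem]] [PP [P above] [NP [NP [Det every] [N hill]] [PP [P from] [NP [NP [Det that] [N tree]] [PP [P above] [NP [Det this] [N tree]]]]]]]] [VP [VP [V admired]] [Conj or] [VP [V barked]]]]
[S [NP [NP [Det no] [N theorem]] [PP [P above] [NP [NP [NP [Det every] [N hill]] [PP [P from] [NP [Det that] [N tree]]]] [PP [P above] [NP [Det this] [N tree]]]]]] [VP [VP [V admired]] [Conj or] [VP [V barked]]]]
The trees differ in how a recursive rule is bracketed over the same span.

5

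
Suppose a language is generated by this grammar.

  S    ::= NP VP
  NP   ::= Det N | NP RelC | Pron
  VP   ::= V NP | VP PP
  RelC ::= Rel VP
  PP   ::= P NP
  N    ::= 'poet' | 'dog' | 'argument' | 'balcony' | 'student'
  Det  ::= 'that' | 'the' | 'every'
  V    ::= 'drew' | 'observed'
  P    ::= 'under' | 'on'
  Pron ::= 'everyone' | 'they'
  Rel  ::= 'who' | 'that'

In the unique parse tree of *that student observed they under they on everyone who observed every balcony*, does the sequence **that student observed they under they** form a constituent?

No

[S [NP [Det that] [N student]] [VP [VP [VP [V observed] [NP [Pron they]]] [PP [P under] [NP [Pron they]]]] [PP [P on] [NP [NP [Pron everyone]] [RelC [Rel who] [VP [V observed] [NP [Det every] [N balcony]]]]]]]]
The smallest constituent containing 'that student observed they under they' is the S spanning 'that student observed they under they on everyone who observed every balcony'; no single node in the tree dominates exactly the given words.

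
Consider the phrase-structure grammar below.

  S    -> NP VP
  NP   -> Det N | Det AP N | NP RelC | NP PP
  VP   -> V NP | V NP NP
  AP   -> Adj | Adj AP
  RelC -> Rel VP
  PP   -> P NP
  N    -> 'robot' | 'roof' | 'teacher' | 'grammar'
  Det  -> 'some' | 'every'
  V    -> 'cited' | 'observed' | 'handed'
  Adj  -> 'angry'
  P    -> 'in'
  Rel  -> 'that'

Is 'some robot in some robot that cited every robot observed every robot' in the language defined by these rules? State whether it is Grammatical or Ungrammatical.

[S [NP [NP [NP [Det some] [N robot]] [PP [P in] [NP [Det some] [N robot]]]] [RelC [Rel that] [VP [V cited] [NP [Det every] [N robot]]]]] [VP [V observed] [NP [Det every] [N robot]]]]
The bracketing above is licensed at every node by one of the given productions, with S at the root.

Grammatical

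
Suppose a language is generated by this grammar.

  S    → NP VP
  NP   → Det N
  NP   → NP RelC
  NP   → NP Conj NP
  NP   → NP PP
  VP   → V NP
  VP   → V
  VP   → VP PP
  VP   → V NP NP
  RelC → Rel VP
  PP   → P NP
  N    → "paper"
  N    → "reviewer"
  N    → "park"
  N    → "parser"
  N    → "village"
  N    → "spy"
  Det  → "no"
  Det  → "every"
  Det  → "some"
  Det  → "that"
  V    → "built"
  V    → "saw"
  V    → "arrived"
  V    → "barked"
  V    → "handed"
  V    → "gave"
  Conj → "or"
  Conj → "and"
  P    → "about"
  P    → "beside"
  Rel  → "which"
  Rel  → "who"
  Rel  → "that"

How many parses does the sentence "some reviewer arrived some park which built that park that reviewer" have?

The two bracketings:
[S [NP [Det some] [N reviewer]] [VP [V arrived] [NP [NP [Det some] [N park]] [RelC [Rel which] [VP [V built] [NP [Det that] [N park]] [NP [Det that] [N reviewer]]]]]]]
[S [NP [Det some] [N reviewer]] [VP [V arrived] [NP [NP [Det some] [N park]] [RelC [Rel which] [VP [V built] [NP [Det that] [N park]]]]] [NP [Det that] [N reviewer]]]]
The trees differ in how a recursive rule is bracketed over the same span.

2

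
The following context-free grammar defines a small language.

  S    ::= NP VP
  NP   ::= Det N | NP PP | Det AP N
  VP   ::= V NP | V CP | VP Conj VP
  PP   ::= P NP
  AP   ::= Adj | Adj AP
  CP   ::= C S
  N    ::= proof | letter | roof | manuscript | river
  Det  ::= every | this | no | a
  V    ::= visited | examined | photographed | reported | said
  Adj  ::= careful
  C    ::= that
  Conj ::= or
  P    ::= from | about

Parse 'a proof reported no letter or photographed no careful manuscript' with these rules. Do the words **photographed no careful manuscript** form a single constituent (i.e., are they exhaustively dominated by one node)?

[S [NP [Det a] [N proof]] [VP [VP [V reported] [NP [Det no] [N letter]]] [Conj or] [VP [V photographed] [NP [Det no] [AP [Adj careful]] [N manuscript]]]]]
The words 'photographed no careful manuscript' are exhaustively dominated by a single VP node (built by VP → V NP), so they form a constituent.

Yes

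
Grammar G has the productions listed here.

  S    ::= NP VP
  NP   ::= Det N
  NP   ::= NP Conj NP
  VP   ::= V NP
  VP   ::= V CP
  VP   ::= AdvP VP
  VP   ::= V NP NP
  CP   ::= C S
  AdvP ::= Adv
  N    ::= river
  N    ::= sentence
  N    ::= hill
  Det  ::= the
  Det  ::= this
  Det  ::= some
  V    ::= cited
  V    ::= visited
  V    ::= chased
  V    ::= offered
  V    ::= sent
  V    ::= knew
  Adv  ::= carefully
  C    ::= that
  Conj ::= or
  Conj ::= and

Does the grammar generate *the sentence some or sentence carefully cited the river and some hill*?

Ungrammatical

A Det word can never sit immediately before a Conj word in any string this grammar generates, so the substring 'some or' rules out a derivation.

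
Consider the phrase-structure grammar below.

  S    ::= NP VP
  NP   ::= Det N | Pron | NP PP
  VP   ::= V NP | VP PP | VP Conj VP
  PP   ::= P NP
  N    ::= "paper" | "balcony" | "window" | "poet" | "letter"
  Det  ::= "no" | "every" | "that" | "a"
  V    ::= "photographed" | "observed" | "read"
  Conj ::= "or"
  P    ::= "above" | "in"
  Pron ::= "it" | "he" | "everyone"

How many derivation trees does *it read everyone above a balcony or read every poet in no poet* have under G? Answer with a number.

Two of the 6 distinct bracketings:
[S [NP [Pron it]] [VP [VP [VP [V read] [NP [NP [Pron everyone]] [PP [P above] [NP [Det a] [N balcony]]]]] [Conj or] [VP [V read] [NP [Det every] [N poet]]]] [PP [P in] [NP [Det no] [N poet]]]]]
[S [NP [Pron it]] [VP [VP [VP [VP [V read] [NP [Pron everyone]]] [PP [P above] [NP [Det a] [N balcony]]]] [Conj or] [VP [V read] [NP [Det every] [N poet]]]] [PP [P in] [NP [Det no] [N poet]]]]]
The difference turns on whether NP → NP PP is used at the relevant span, versus an alternative expansion of NP.

6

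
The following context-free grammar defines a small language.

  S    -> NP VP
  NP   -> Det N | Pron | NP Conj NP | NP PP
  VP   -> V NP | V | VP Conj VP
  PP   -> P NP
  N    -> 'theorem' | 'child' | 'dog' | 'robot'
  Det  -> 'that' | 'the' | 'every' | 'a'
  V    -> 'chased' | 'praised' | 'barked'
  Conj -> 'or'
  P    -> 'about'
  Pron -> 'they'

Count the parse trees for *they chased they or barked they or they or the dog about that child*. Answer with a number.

5

Two of the 5 distinct bracketings:
[S [NP [Pron they]] [VP [VP [V chased] [NP [Pron they]]] [Conj or] [VP [V barked] [NP [NP [Pron they]] [Conj or] [NP [NP [Pron they]] [Conj or] [NP [NP [Det the] [N dog]] [PP [P about] [NP [Det that] [N child]]]]]]]]]
[S [NP [Pron they]] [VP [VP [V chased] [NP [Pron they]]] [Conj or] [VP [V barked] [NP [NP [Pron they]] [Conj or] [NP [NP [NP [Pron they]] [Conj or] [NP [Det the] [N dog]]] [PP [P about] [NP [Det that] [N child]]]]]]]]
The trees differ in how a recursive rule is bracketed over the same span.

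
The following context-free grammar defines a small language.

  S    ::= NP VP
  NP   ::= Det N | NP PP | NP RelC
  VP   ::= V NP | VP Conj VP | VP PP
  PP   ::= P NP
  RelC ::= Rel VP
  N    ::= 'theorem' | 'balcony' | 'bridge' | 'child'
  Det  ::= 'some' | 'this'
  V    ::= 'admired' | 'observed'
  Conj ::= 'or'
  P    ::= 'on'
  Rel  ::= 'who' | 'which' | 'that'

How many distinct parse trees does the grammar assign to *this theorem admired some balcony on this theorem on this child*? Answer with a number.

5

Two of the 5 distinct bracketings:
[S [NP [Det this] [N theorem]] [VP [V admired] [NP [NP [Det some] [N balcony]] [PP [P on] [NP [NP [Det this] [N theorem]] [PP [P on] [NP [Det this] [N child]]]]]]]]
[S [NP [Det this] [N theorem]] [VP [V admired] [NP [NP [NP [Det some] [N balcony]] [PP [P on] [NP [Det this] [N theorem]]]] [PP [P on] [NP [Det this] [N child]]]]]]
The trees differ in how a recursive rule is bracketed over the same span.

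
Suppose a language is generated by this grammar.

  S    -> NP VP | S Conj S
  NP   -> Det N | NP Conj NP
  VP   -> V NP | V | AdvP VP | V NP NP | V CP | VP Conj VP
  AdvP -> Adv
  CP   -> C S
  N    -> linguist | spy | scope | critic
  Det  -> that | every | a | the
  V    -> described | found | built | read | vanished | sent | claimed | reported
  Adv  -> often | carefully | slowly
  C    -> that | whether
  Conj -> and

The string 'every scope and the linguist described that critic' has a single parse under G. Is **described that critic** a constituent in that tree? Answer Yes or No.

[S [NP [NP [Det every] [N scope]] [Conj and] [NP [Det the] [N linguist]]] [VP [V described] [NP [Det that] [N critic]]]]
The words 'described that critic' are exhaustively dominated by a single VP node (built by VP → V NP), so they form a constituent.

Yes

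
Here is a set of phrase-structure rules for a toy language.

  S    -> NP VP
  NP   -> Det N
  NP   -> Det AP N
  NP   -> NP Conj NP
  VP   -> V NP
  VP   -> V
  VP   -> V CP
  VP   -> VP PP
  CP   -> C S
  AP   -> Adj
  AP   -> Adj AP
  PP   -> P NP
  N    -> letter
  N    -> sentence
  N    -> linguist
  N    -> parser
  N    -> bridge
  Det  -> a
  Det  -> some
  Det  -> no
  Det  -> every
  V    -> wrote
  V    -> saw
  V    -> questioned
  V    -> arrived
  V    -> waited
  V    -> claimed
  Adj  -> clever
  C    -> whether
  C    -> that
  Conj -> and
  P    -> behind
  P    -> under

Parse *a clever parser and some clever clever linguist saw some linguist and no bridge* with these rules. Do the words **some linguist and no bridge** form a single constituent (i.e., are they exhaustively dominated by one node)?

[S [NP [NP [Det a] [AP [Adj clever]] [N parser]] [Conj and] [NP [Det some] [AP [Adj clever] [AP [Adj clever]]] [N linguist]]] [VP [V saw] [NP [NP [Det some] [N linguist]] [Conj and] [NP [Det no] [N bridge]]]]]
The words 'some linguist and no bridge' are exhaustively dominated by a single NP node (built by NP → NP Conj NP), so they form a constituent.

Yes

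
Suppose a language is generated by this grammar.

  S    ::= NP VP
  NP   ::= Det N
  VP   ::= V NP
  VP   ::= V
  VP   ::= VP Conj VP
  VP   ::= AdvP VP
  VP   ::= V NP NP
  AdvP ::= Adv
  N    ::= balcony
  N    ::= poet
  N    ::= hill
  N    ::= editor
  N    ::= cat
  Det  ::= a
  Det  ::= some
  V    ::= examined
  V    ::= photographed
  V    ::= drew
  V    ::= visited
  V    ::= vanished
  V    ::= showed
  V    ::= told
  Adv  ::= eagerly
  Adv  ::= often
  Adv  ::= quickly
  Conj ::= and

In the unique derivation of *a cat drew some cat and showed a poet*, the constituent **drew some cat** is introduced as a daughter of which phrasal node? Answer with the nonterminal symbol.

S
  NP
    Det: a
    N: cat
  VP
    VP
      V: drew
      NP
        Det: some
        N: cat
    Conj: and
    VP
      V: showed
      NP
        Det: a
        N: poet
The span 'drew some cat' is the VP node built by VP → V NP.
Its mother is the VP built by VP → VP Conj VP.

VP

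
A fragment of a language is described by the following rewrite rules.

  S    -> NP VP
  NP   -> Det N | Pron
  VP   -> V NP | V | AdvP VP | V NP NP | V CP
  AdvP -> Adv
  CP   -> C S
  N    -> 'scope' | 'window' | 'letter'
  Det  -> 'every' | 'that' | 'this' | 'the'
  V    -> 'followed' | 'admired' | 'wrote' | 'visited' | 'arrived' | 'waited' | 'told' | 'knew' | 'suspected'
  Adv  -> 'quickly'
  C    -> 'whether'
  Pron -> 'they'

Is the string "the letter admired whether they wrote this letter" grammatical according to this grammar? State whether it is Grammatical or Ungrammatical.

Grammatical

[S [NP [Det the] [N letter]] [VP [V admired] [CP [C whether] [S [NP [Pron they]] [VP [V wrote] [NP [Det this] [N letter]]]]]]]
The bracketing above is licensed at every node by one of the given productions, with S at the root.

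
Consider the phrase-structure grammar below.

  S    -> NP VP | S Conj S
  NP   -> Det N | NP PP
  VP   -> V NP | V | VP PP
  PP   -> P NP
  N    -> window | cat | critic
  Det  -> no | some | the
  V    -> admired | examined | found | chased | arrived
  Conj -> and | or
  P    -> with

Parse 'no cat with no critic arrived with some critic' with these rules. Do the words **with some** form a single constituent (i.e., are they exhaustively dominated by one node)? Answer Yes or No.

[S [NP [NP [Det no] [N cat]] [PP [P with] [NP [Det no] [N critic]]]] [VP [VP [V arrived]] [PP [P with] [NP [Det some] [N critic]]]]]
The smallest constituent containing 'with some' is the PP spanning 'with some critic'; no single node in the tree dominates exactly the given words.

No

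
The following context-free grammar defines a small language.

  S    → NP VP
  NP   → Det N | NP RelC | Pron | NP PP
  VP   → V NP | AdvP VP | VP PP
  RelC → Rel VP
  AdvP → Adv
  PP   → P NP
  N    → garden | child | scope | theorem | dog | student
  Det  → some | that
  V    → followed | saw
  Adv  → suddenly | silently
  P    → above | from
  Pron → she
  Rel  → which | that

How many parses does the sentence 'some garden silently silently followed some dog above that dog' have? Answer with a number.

4

Two of the 4 distinct bracketings:
[S [NP [Det some] [N garden]] [VP [AdvP [Adv silently]] [VP [AdvP [Adv silently]] [VP [V followed] [NP [NP [Det some] [N dog]] [PP [P above] [NP [Det that] [N dog]]]]]]]]
[S [NP [Det some] [N garden]] [VP [AdvP [Adv silently]] [VP [AdvP [Adv silently]] [VP [VP [V followed] [NP [Det some] [N dog]]] [PP [P above] [NP [Det that] [N dog]]]]]]]
The difference turns on whether NP → NP PP is used at the relevant span, versus an alternative expansion of NP.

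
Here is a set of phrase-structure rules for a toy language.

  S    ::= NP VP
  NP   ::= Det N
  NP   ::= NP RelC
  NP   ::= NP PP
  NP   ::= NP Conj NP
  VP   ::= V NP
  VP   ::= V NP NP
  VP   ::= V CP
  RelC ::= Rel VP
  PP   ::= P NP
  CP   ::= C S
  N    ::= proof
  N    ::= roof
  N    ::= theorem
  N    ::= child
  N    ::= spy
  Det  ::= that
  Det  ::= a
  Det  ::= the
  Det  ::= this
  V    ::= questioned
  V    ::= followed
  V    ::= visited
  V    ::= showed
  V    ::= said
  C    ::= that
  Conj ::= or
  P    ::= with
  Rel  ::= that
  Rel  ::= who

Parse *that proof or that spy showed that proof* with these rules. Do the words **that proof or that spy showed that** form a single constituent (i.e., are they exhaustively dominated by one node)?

No

[S [NP [NP [Det that] [N proof]] [Conj or] [NP [Det that] [N spy]]] [VP [V showed] [NP [Det that] [N proof]]]]
The smallest constituent containing 'that proof or that spy showed that' is the S spanning 'that proof or that spy showed that proof'; no single node in the tree dominates exactly the given words.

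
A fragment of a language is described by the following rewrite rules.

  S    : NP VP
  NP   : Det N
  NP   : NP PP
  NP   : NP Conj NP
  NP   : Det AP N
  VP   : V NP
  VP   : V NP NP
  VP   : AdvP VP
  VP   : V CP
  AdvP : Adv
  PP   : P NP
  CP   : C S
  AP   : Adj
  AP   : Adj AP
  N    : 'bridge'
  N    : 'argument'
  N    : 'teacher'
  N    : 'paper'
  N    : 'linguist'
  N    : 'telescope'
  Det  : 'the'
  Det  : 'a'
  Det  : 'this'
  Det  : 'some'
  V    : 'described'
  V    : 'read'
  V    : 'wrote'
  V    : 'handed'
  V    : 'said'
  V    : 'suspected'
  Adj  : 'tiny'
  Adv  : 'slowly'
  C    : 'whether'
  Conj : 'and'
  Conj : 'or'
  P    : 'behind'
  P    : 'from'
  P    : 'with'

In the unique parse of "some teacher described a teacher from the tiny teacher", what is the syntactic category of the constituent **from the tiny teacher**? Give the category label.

PP

S
  NP
    Det: some
    N: teacher
  VP
    V: described
    NP
      NP
        Det: a
        N: teacher
      PP
        P: from
        NP
          Det: the
          AP
            Adj: tiny
          N: teacher
The span 'from the tiny teacher' is the PP node built by PP → P NP.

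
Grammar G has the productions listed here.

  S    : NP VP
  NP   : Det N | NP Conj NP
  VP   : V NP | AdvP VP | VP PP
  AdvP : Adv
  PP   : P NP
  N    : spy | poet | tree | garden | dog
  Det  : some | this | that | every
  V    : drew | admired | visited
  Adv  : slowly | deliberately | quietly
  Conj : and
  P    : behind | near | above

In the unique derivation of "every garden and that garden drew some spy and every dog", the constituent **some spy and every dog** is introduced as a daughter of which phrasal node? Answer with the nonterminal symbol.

S
  NP
    NP
      Det: every
      N: garden
    Conj: and
    NP
      Det: that
      N: garden
  VP
    V: drew
    NP
      NP
        Det: some
        N: spy
      Conj: and
      NP
        Det: every
        N: dog
The span 'some spy and every dog' is the NP node built by NP → NP Conj NP.
Its mother is the VP built by VP → V NP.

VP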